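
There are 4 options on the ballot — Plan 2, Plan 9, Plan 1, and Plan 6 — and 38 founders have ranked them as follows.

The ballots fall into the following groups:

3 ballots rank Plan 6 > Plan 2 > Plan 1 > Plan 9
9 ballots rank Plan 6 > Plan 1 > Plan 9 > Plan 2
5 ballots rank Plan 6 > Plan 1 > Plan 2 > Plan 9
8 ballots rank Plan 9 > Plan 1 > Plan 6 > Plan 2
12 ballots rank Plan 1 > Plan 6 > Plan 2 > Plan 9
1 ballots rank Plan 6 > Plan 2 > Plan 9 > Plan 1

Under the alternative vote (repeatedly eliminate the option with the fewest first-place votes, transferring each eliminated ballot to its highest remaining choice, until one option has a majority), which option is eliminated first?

Round 1: Plan 6 18, Plan 1 12, Plan 9 8, Plan 2 0. Plan 2 has the fewest and is eliminated.
Round 2: Plan 6 18, Plan 1 12, Plan 9 8. Plan 9 has the fewest and is eliminated.
Round 3: Plan 1 20, Plan 6 18. Plan 1 has a majority.

Plan 2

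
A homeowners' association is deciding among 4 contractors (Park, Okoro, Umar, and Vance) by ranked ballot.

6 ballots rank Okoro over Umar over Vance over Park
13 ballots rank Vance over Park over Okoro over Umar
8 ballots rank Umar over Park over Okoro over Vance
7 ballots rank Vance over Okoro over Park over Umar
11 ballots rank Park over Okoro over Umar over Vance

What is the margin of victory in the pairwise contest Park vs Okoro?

Ballots ranking Park above Okoro: 13+8+11 = 32.
Ballots ranking Okoro above Park: 6+7 = 13.
Park wins 32–13, a margin of 19.

19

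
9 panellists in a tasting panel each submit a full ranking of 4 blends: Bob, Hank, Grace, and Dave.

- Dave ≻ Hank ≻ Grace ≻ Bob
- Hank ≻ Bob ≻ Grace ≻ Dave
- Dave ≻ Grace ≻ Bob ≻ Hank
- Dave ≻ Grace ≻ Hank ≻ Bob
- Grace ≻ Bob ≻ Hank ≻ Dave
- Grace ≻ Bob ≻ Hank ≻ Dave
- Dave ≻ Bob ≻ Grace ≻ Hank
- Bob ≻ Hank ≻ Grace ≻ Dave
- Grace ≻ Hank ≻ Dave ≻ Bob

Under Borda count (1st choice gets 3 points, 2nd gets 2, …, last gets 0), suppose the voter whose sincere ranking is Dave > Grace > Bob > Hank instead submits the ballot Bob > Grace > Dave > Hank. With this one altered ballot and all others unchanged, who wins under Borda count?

Grace

Borda totals with the altered ballot: Bob 14, Hank 12, Grace 17, Dave 11.
The winner is unchanged: still Grace.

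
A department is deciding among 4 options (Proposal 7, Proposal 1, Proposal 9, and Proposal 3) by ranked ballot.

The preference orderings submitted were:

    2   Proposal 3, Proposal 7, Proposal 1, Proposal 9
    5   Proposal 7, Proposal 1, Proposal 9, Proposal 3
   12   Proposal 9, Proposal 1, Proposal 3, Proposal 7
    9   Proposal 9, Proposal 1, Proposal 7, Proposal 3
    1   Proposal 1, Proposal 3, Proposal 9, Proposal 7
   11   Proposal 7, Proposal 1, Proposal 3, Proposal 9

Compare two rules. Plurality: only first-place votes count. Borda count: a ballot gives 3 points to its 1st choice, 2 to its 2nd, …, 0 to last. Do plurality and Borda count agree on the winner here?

No

Plurality first-place counts: Proposal 7 16, Proposal 1 1, Proposal 9 21, Proposal 3 2 → Proposal 9.
Borda totals: Proposal 7 61, Proposal 1 79, Proposal 9 69, Proposal 3 31 → Proposal 1.
The two rules disagree: plurality picks Proposal 9, Borda picks Proposal 1.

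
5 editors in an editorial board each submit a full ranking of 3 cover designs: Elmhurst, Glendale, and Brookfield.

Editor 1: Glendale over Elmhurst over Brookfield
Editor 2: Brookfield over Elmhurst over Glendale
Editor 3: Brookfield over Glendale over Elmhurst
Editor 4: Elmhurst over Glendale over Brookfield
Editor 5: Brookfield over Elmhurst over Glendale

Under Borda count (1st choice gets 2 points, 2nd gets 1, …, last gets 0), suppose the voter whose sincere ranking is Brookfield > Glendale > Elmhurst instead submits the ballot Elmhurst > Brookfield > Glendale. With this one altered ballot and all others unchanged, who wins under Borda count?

Borda totals with the altered ballot: Elmhurst 7, Glendale 3, Brookfield 5.
The switch changes the winner from Brookfield to Elmhurst.

Elmhurst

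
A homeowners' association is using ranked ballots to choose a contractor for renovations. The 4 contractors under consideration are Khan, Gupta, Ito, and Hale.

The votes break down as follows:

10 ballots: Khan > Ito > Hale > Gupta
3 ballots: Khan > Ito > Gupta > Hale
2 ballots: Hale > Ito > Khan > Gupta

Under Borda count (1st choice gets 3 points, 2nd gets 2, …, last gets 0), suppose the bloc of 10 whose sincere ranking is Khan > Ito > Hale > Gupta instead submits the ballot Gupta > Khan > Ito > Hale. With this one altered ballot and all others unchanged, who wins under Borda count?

Gupta

Borda totals with the altered ballot: Khan 31, Gupta 33, Ito 20, Hale 6.
The switch changes the winner from Khan to Gupta.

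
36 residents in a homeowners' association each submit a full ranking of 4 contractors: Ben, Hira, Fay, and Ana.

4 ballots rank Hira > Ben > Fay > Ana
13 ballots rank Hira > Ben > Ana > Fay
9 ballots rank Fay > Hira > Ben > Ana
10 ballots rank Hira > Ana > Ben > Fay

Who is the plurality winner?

Hira

First-place vote totals:
  Ben: 0
  Hira: 27
  Fay: 9
  Ana: 0
Hira has the most first-place votes.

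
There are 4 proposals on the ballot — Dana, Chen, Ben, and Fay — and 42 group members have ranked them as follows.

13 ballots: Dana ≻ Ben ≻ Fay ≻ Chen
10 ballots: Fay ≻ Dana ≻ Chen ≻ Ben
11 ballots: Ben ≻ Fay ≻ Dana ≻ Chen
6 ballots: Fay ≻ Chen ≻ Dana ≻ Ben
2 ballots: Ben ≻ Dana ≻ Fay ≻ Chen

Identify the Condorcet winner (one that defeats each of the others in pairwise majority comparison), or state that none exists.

Head-to-head results (42 voters total):
Dana vs Chen: Dana wins 36–6.
Dana vs Ben: Dana wins 29–13.
Dana vs Fay: Fay wins 27–15.
Chen vs Ben: Ben wins 26–16.
Chen vs Fay: Fay wins 42–0.
Ben vs Fay: Ben wins 26–16.
No candidate beats all others: Dana beats Ben beats Fay beats Dana, a majority cycle.

No Condorcet winner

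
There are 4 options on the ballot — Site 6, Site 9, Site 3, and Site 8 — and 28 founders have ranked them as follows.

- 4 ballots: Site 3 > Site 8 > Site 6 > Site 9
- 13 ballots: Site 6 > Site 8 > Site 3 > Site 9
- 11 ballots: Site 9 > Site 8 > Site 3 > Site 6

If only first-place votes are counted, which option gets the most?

Site 6

First-place vote totals:
  Site 6: 13
  Site 9: 11
  Site 3: 4
  Site 8: 0
Site 6 has the most first-place votes.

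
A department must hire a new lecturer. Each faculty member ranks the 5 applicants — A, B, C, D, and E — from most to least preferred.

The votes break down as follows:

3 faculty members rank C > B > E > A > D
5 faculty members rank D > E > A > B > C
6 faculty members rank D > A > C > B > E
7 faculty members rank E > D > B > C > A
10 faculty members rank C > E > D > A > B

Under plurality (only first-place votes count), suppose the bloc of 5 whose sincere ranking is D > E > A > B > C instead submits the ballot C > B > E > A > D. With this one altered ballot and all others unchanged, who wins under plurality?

First-place totals with the altered ballot: A 0, B 0, C 18, D 6, E 7.
The winner is unchanged: still C.

C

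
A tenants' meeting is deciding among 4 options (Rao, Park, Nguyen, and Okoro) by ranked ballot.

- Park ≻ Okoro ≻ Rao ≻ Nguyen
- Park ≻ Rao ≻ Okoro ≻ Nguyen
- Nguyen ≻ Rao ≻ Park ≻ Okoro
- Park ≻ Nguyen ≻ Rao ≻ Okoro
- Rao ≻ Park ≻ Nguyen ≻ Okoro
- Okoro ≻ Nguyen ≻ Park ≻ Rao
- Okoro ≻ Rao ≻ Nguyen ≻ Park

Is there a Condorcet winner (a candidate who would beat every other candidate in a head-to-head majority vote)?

Head-to-head results (7 voters total):
Rao vs Park: Park wins 4–3.
Rao vs Nguyen: Rao wins 4–3.
Rao vs Okoro: Rao wins 4–3.
Park vs Nguyen: Park wins 4–3.
Park vs Okoro: Park wins 5–2.
Nguyen vs Okoro: Okoro wins 4–3.
Park beats each rival — Rao (4–3), Nguyen (4–3), Okoro (5–2) — so Park is the Condorcet winner.

Yes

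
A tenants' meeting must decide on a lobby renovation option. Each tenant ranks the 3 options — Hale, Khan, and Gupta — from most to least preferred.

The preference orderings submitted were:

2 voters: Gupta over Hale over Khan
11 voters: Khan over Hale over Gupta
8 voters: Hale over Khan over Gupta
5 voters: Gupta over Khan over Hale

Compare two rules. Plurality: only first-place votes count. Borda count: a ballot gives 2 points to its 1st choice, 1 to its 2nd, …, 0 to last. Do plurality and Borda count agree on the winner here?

Plurality first-place counts: Hale 8, Khan 11, Gupta 7 → Khan.
Borda totals: Hale 29, Khan 35, Gupta 14 → Khan.
The two rules agree on Khan.

Yes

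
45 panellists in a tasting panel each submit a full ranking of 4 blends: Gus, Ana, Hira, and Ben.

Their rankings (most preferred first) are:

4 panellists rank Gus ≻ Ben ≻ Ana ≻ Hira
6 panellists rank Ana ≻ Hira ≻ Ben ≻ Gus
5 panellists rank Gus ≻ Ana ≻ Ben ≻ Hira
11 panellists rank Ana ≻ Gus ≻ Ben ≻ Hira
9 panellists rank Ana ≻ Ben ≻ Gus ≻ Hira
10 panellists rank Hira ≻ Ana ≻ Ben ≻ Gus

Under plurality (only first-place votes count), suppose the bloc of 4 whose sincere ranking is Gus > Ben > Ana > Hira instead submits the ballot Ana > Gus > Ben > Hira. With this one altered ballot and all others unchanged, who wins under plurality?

Ana

First-place totals with the altered ballot: Gus 5, Ana 30, Hira 10, Ben 0.
The winner is unchanged: still Ana.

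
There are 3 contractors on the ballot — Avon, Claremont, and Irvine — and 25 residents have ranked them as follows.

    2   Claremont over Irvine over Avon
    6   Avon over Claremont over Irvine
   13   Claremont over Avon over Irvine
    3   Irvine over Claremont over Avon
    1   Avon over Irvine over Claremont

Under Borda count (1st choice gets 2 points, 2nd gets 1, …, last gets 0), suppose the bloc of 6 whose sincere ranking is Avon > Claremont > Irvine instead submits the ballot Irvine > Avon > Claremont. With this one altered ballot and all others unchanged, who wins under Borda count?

Claremont

Borda totals with the altered ballot: Avon 21, Claremont 33, Irvine 21.
The winner is unchanged: still Claremont.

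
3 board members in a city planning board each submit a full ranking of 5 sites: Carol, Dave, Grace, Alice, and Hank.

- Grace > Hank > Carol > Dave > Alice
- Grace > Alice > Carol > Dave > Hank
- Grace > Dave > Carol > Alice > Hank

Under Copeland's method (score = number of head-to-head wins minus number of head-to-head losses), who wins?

Grace

Pairwise results:
  Carol vs Dave: Carol wins 2–1.
  Carol vs Grace: Grace wins 3–0.
  Carol vs Alice: Carol wins 2–1.
  Carol vs Hank: Carol wins 2–1.
  Dave vs Grace: Grace wins 3–0.
  Dave vs Alice: Dave wins 2–1.
  Dave vs Hank: Dave wins 2–1.
  Grace vs Alice: Grace wins 3–0.
  Grace vs Hank: Grace wins 3–0.
  Alice vs Hank: Alice wins 2–1.
Copeland scores (wins − losses):
  Carol: 3 − 1 = 2
  Dave: 2 − 2 = 0
  Grace: 4 − 0 = 4
  Alice: 1 − 3 = -2
  Hank: 0 − 4 = -4
Grace has the best Copeland score.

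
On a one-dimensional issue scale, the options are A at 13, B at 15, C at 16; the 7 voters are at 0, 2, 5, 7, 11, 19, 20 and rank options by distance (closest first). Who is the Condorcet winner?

With single-peaked preferences on a line, the Condorcet winner is the candidate closest to the median voter.
The median voter (position 7) is closest to A at 13.
Check: A vs C — voters closer to A: 5 of 7.

A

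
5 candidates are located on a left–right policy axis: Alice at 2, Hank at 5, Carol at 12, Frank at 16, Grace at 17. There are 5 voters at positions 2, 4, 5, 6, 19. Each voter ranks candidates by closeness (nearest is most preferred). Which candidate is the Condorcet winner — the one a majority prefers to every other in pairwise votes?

With single-peaked preferences on a line, the Condorcet winner is the candidate closest to the median voter.
The median voter (position 5) is closest to Hank at 5.
Check: Hank vs Carol — voters closer to Hank: 4 of 5.

Hank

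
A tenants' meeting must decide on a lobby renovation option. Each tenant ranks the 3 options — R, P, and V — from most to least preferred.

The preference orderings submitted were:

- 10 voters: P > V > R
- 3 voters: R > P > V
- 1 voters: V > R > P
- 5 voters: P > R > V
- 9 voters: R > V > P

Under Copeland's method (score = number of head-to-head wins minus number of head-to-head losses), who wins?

P

Pairwise results:
  R vs P: P wins 15–13.
  R vs V: R wins 17–11.
  P vs V: P wins 18–10.
Copeland scores (wins − losses):
  R: 1 − 1 = 0
  P: 2 − 0 = 2
  V: 0 − 2 = -2
P has the best Copeland score.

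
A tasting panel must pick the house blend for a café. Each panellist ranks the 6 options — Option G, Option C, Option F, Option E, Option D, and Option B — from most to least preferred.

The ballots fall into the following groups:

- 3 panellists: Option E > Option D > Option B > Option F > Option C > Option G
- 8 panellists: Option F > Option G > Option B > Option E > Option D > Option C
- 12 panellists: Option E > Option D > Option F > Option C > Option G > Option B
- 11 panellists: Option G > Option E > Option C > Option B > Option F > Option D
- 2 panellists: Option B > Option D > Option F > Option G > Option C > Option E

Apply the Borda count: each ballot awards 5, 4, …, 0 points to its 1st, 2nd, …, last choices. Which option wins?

Option E

Borda scores:
  Option G: 3·0 + 8·4 + 12·1 + 11·5 + 2·2 = 103
  Option C: 3·1 + 8·0 + 12·2 + 11·3 + 2·1 = 62
  Option F: 3·2 + 8·5 + 12·3 + 11·1 + 2·3 = 99
  Option E: 3·5 + 8·2 + 12·5 + 11·4 + 2·0 = 135
  Option D: 3·4 + 8·1 + 12·4 + 11·0 + 2·4 = 76
  Option B: 3·3 + 8·3 + 12·0 + 11·2 + 2·5 = 65
Option E has the highest total.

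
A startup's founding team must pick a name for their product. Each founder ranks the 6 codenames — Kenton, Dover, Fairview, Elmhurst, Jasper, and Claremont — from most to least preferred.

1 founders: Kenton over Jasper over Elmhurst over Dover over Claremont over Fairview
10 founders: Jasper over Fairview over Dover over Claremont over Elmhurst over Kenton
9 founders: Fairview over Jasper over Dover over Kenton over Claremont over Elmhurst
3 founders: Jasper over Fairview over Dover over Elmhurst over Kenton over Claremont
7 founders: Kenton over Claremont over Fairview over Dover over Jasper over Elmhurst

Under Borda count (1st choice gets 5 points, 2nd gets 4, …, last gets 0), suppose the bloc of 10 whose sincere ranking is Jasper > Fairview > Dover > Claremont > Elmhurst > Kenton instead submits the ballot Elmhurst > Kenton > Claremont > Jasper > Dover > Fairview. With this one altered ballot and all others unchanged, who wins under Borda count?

Kenton

Borda totals with the altered ballot: Kenton 101, Dover 62, Fairview 78, Elmhurst 59, Jasper 82, Claremont 68.
The switch changes the winner from Fairview to Kenton.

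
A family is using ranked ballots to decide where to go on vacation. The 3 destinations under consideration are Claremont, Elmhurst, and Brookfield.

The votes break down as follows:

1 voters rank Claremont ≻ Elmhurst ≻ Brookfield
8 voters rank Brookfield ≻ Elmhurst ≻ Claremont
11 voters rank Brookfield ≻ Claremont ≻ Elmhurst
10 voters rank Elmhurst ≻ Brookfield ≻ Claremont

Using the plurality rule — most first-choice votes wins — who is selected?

Brookfield

First-place vote totals:
  Claremont: 1
  Elmhurst: 10
  Brookfield: 19
Brookfield has the most first-place votes.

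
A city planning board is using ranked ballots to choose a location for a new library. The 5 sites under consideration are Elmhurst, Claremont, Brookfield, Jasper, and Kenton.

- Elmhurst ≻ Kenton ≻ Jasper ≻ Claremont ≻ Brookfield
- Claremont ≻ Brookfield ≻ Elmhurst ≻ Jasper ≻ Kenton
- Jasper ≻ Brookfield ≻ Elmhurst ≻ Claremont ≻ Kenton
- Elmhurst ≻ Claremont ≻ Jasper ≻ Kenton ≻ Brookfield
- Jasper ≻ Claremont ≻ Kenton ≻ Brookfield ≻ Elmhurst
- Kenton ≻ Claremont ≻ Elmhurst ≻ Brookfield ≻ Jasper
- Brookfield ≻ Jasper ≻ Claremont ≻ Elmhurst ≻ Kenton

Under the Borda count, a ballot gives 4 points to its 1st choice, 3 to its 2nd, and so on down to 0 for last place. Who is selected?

Claremont

Borda scores:
  Elmhurst: 4 + 2 + 2 + 4 + 0 + 2 + 1 = 15
  Claremont: 1 + 4 + 1 + 3 + 3 + 3 + 2 = 17
  Brookfield: 0 + 3 + 3 + 0 + 1 + 1 + 4 = 12
  Jasper: 2 + 1 + 4 + 2 + 4 + 0 + 3 = 16
  Kenton: 3 + 0 + 0 + 1 + 2 + 4 + 0 = 10
Claremont has the highest total.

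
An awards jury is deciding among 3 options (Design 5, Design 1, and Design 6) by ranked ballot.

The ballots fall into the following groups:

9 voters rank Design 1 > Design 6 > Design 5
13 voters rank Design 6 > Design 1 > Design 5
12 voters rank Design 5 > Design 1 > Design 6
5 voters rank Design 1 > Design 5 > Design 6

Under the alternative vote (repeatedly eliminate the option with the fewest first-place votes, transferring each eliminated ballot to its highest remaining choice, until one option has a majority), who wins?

Design 1

Round 1: Design 1 14, Design 6 13, Design 5 12. Design 5 has the fewest and is eliminated.
Round 2: Design 1 26, Design 6 13. Design 1 has a majority.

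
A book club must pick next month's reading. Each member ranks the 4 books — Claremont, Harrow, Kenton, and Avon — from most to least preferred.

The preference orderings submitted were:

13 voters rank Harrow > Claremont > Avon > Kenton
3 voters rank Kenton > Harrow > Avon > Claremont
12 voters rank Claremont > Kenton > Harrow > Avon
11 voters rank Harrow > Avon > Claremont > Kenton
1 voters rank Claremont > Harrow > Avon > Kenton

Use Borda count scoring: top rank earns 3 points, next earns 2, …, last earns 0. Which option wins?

Borda scores:
  Claremont: 13·2 + 3·0 + 12·3 + 11·1 + 3 = 76
  Harrow: 13·3 + 3·2 + 12·1 + 11·3 + 2 = 92
  Kenton: 13·0 + 3·3 + 12·2 + 11·0 + 0 = 33
  Avon: 13·1 + 3·1 + 12·0 + 11·2 + 1 = 39
Harrow has the highest total.

Harrow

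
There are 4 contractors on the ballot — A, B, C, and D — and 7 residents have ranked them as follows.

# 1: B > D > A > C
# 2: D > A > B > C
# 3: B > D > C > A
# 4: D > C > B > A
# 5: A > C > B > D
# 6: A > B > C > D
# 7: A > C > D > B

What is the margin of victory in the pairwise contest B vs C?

Ballots ranking B above C: 4.
Ballots ranking C above B: 3.
B wins 4–3, a margin of 1.

1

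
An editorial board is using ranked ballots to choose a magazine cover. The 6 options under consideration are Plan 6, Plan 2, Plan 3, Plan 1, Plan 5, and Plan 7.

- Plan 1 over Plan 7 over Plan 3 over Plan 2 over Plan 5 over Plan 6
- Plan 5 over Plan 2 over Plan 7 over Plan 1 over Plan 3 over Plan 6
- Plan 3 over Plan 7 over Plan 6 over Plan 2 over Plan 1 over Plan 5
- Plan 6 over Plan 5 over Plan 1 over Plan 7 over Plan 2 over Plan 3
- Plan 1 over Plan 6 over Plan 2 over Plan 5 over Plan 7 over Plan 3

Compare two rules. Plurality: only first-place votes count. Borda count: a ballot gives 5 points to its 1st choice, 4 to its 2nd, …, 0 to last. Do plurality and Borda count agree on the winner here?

Yes

Plurality first-place counts: Plan 6 1, Plan 2 0, Plan 3 1, Plan 1 2, Plan 5 1, Plan 7 0 → Plan 1.
Borda totals: Plan 6 12, Plan 2 12, Plan 3 9, Plan 1 16, Plan 5 12, Plan 7 14 → Plan 1.
The two rules agree on Plan 1.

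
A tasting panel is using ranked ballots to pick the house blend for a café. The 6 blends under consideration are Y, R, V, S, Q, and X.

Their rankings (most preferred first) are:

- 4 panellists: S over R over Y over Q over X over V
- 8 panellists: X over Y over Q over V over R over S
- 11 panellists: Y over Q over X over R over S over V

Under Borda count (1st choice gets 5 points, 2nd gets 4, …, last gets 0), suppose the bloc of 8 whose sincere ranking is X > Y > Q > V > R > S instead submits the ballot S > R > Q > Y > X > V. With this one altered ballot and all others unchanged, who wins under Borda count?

Y

Borda totals with the altered ballot: Y 83, R 70, V 0, S 71, Q 76, X 45.
The winner is unchanged: still Y.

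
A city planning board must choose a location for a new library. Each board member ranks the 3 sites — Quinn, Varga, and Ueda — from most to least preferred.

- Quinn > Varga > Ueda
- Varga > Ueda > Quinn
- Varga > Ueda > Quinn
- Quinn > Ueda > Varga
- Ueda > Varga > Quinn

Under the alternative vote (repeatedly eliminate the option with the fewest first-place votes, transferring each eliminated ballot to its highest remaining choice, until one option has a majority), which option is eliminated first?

Round 1: Quinn 2, Varga 2, Ueda 1. Ueda has the fewest and is eliminated.
Round 2: Varga 3, Quinn 2. Varga has a majority.

Ueda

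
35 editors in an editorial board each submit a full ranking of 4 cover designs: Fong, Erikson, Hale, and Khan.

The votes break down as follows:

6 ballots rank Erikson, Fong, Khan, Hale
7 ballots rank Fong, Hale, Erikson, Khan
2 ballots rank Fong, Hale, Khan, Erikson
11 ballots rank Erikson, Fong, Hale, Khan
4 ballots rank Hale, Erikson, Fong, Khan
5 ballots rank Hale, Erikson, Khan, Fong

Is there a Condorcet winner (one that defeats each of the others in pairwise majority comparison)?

Head-to-head results (35 voters total):
Fong vs Erikson: Erikson wins 26–9.
Fong vs Hale: Fong wins 26–9.
Fong vs Khan: Fong wins 30–5.
Erikson vs Hale: Hale wins 18–17.
Erikson vs Khan: Erikson wins 33–2.
Hale vs Khan: Hale wins 29–6.
No candidate beats all others: Fong beats Hale beats Erikson beats Fong, a majority cycle.

No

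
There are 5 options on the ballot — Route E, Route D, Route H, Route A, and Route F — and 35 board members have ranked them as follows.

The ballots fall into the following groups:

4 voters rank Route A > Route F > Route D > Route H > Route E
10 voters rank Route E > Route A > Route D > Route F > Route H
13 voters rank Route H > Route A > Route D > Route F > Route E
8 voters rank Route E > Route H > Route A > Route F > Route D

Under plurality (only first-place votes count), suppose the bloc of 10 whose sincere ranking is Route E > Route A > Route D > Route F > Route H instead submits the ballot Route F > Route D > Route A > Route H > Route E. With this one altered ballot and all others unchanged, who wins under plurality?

Route H

First-place totals with the altered ballot: Route E 8, Route D 0, Route H 13, Route A 4, Route F 10.
The switch changes the winner from Route E to Route H.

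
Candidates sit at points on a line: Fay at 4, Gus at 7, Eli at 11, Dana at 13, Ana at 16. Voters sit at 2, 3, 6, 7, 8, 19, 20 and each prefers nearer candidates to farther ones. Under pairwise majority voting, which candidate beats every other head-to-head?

With single-peaked preferences on a line, the Condorcet winner is the candidate closest to the median voter.
The median voter (position 7) is closest to Gus at 7.
Check: Gus vs Ana — voters closer to Gus: 5 of 7.

Gus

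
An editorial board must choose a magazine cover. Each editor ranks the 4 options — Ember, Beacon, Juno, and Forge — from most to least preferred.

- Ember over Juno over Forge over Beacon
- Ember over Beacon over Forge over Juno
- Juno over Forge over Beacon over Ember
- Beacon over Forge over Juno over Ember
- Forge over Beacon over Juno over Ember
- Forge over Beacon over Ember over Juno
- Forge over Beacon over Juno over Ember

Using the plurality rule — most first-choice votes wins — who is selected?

Forge

First-place vote totals:
  Ember: 2
  Beacon: 1
  Juno: 1
  Forge: 3
Forge has the most first-place votes.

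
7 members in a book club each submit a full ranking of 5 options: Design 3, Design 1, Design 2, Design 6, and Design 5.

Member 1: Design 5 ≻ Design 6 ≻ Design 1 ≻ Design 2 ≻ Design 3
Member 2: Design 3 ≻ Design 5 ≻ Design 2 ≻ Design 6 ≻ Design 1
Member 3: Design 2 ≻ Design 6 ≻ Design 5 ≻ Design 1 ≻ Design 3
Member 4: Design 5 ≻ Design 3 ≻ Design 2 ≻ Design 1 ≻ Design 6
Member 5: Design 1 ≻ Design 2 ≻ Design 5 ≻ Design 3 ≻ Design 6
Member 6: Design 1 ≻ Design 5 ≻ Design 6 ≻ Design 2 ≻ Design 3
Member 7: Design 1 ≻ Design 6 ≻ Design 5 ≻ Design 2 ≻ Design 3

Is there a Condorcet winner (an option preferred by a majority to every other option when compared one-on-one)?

Yes

Head-to-head results (7 voters total):
Design 3 vs Design 1: Design 1 wins 5–2.
Design 3 vs Design 2: Design 2 wins 5–2.
Design 3 vs Design 6: Design 6 wins 4–3.
Design 3 vs Design 5: Design 5 wins 6–1.
Design 1 vs Design 2: Design 1 wins 4–3.
Design 1 vs Design 6: Design 1 wins 4–3.
Design 1 vs Design 5: Design 5 wins 4–3.
Design 2 vs Design 6: Design 2 wins 4–3.
Design 2 vs Design 5: Design 5 wins 5–2.
Design 6 vs Design 5: Design 5 wins 5–2.
Design 5 beats each rival — Design 3 (6–1), Design 1 (4–3), Design 2 (5–2), Design 6 (5–2) — so Design 5 is the Condorcet winner.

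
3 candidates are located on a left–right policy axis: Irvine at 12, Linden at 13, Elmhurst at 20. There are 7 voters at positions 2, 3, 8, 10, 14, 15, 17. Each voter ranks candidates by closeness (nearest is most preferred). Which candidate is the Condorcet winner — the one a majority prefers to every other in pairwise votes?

With single-peaked preferences on a line, the Condorcet winner is the candidate closest to the median voter.
The median voter (position 10) is closest to Irvine at 12.
Check: Irvine vs Linden — voters closer to Irvine: 4 of 7.

Irvine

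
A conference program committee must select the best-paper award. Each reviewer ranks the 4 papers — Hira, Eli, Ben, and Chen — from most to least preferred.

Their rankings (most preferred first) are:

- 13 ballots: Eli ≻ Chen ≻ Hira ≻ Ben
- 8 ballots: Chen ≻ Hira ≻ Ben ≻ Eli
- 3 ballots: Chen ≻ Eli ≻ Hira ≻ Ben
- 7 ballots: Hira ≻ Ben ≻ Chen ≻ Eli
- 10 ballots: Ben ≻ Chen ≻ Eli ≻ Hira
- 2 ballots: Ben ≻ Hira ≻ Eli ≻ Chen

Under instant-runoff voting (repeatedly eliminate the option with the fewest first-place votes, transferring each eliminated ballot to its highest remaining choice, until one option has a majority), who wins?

Ben

Round 1: Eli 13, Ben 12, Chen 11, Hira 7. Hira has the fewest and is eliminated.
Round 2: Ben 19, Eli 13, Chen 11. Chen has the fewest and is eliminated.
Round 3: Ben 27, Eli 16. Ben has a majority.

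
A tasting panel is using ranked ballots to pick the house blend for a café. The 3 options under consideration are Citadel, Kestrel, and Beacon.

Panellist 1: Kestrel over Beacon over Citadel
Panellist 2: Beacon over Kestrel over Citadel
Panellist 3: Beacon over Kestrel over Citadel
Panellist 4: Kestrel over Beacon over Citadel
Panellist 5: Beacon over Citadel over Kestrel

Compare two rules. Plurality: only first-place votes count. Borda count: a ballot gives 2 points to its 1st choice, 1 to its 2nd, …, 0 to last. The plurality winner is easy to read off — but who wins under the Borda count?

Beacon

Plurality first-place counts: Citadel 0, Kestrel 2, Beacon 3 → Beacon.
Borda totals: Citadel 1, Kestrel 6, Beacon 8 → Beacon.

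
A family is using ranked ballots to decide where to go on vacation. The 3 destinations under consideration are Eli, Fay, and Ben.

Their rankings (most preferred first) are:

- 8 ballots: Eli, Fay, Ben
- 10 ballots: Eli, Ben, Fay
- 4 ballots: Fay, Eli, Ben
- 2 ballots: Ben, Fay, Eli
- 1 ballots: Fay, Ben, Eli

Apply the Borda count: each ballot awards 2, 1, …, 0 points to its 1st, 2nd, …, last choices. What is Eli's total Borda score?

Borda scores:
  Eli: 8·2 + 10·2 + 4·1 + 2·0 + 0 = 40
  Fay: 8·1 + 10·0 + 4·2 + 2·1 + 2 = 20
  Ben: 8·0 + 10·1 + 4·0 + 2·2 + 1 = 15

40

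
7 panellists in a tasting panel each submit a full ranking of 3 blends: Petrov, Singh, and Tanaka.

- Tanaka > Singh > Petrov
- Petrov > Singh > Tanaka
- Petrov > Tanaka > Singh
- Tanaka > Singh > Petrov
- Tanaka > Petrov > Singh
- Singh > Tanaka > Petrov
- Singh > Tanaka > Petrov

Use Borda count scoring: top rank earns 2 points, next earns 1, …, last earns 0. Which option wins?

Borda scores:
  Petrov: 0 + 2 + 2 + 0 + 1 + 0 + 0 = 5
  Singh: 1 + 1 + 0 + 1 + 0 + 2 + 2 = 7
  Tanaka: 2 + 0 + 1 + 2 + 2 + 1 + 1 = 9
Tanaka has the highest total.

Tanaka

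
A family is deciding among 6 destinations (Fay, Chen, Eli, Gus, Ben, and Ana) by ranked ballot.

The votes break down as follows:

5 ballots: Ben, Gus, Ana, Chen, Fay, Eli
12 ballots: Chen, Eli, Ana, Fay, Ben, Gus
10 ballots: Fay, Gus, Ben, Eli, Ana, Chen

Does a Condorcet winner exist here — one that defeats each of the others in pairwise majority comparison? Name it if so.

No Condorcet winner

Head-to-head results (27 voters total):
Fay vs Chen: Chen wins 17–10.
Fay vs Eli: Fay wins 15–12.
Fay vs Gus: Fay wins 22–5.
Fay vs Ben: Fay wins 22–5.
Fay vs Ana: Ana wins 17–10.
Chen vs Eli: Chen wins 17–10.
Chen vs Gus: Gus wins 15–12.
Chen vs Ben: Ben wins 15–12.
Chen vs Ana: Ana wins 15–12.
Eli vs Gus: Gus wins 15–12.
Eli vs Ben: Ben wins 15–12.
Eli vs Ana: Eli wins 22–5.
Gus vs Ben: Ben wins 17–10.
Gus vs Ana: Gus wins 15–12.
Ben vs Ana: Ben wins 15–12.
No candidate beats all others: Fay beats Gus beats Chen beats Fay, a majority cycle.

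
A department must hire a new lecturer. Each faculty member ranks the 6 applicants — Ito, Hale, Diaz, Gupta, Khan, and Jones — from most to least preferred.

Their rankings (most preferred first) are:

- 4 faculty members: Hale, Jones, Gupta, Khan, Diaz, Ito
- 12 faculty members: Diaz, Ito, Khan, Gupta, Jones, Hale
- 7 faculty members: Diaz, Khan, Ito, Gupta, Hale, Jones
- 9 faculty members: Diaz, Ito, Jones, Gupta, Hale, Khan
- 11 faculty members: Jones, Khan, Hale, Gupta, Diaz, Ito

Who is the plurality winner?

First-place vote totals:
  Ito: 0
  Hale: 4
  Diaz: 28
  Gupta: 0
  Khan: 0
  Jones: 11
Diaz has the most first-place votes.

Diaz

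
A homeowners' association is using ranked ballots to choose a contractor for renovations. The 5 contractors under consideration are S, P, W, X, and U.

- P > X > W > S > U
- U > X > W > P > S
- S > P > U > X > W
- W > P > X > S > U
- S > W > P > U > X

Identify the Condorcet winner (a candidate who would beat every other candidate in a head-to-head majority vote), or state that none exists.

Head-to-head results (5 voters total):
S vs P: P wins 3–2.
S vs W: W wins 3–2.
S vs X: X wins 3–2.
S vs U: S wins 4–1.
P vs W: W wins 3–2.
P vs X: P wins 4–1.
P vs U: P wins 4–1.
W vs X: X wins 3–2.
W vs U: W wins 3–2.
X vs U: U wins 3–2.
No candidate beats all others: S beats U beats X beats S, a majority cycle.

No Condorcet winner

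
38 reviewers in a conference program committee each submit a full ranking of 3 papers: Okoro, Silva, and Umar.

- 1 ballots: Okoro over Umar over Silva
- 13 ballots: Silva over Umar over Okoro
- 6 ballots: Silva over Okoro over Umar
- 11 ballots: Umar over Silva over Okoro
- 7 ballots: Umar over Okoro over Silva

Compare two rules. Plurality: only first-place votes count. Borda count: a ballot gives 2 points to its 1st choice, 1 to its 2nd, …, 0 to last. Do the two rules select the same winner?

Plurality first-place counts: Okoro 1, Silva 19, Umar 18 → Silva.
Borda totals: Okoro 15, Silva 49, Umar 50 → Umar.
The two rules disagree: plurality picks Silva, Borda picks Umar.

No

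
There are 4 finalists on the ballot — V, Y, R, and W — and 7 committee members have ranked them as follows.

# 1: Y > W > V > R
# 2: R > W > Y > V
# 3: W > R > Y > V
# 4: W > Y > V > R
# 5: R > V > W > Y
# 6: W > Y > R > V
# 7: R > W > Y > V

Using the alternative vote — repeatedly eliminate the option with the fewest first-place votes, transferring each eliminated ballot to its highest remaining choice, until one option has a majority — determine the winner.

W

Round 1: R 3, W 3, Y 1, V 0. V has the fewest and is eliminated.
Round 2: R 3, W 3, Y 1. Y has the fewest and is eliminated.
Round 3: W 4, R 3. W has a majority.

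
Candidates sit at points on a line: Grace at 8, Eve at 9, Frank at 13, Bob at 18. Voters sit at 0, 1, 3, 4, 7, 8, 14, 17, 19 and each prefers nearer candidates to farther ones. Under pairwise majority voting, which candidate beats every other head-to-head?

With single-peaked preferences on a line, the Condorcet winner is the candidate closest to the median voter.
The median voter (position 7) is closest to Grace at 8.
Check: Grace vs Frank — voters closer to Grace: 6 of 9.

Grace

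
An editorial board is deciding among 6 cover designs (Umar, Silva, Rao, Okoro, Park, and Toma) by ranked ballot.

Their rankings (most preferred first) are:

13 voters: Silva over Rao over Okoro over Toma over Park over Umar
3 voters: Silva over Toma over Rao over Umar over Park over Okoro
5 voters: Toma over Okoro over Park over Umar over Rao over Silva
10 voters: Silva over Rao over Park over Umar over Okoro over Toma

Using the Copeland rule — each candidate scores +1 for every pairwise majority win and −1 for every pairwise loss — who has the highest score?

Pairwise results:
  Umar vs Silva: Silva wins 26–5.
  Umar vs Rao: Rao wins 26–5.
  Umar vs Okoro: Okoro wins 18–13.
  Umar vs Park: Park wins 28–3.
  Umar vs Toma: Toma wins 21–10.
  Silva vs Rao: Silva wins 26–5.
  Silva vs Okoro: Silva wins 26–5.
  Silva vs Park: Silva wins 26–5.
  Silva vs Toma: Silva wins 26–5.
  Rao vs Okoro: Rao wins 26–5.
  Rao vs Park: Rao wins 26–5.
  Rao vs Toma: Rao wins 23–8.
  Okoro vs Park: Okoro wins 18–13.
  Okoro vs Toma: Okoro wins 23–8.
  Park vs Toma: Toma wins 21–10.
Copeland scores (wins − losses):
  Umar: 0 − 5 = -5
  Silva: 5 − 0 = 5
  Rao: 4 − 1 = 3
  Okoro: 3 − 2 = 1
  Park: 1 − 4 = -3
  Toma: 2 − 3 = -1
Silva has the best Copeland score.

Silva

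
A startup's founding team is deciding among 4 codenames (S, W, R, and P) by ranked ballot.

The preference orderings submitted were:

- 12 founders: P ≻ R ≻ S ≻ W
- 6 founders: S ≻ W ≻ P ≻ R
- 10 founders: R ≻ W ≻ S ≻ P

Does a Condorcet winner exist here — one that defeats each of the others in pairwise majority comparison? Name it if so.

None — there is no Condorcet winner

Head-to-head results (28 voters total):
S vs W: S wins 18–10.
S vs R: R wins 22–6.
S vs P: S wins 16–12.
W vs R: R wins 22–6.
W vs P: W wins 16–12.
R vs P: P wins 18–10.
No candidate beats all others: S beats P beats R beats S, a majority cycle.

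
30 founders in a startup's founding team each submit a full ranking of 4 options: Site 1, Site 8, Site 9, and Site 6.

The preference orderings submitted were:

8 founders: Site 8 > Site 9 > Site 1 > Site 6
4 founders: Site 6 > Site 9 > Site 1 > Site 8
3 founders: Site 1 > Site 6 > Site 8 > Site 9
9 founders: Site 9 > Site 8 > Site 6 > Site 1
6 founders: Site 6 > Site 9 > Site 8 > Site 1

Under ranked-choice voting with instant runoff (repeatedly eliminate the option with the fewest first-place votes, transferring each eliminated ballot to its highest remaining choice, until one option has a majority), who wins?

Site 9

Round 1: Site 6 10, Site 9 9, Site 8 8, Site 1 3. Site 1 has the fewest and is eliminated.
Round 2: Site 6 13, Site 9 9, Site 8 8. Site 8 has the fewest and is eliminated.
Round 3: Site 9 17, Site 6 13. Site 9 has a majority.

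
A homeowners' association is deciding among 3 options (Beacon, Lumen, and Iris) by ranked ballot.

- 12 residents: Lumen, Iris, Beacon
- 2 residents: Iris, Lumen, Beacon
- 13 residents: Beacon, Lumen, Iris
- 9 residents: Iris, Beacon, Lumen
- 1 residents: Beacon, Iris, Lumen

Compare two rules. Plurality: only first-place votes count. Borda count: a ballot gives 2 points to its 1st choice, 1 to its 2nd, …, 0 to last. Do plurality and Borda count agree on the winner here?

No

Plurality first-place counts: Beacon 14, Lumen 12, Iris 11 → Beacon.
Borda totals: Beacon 37, Lumen 39, Iris 35 → Lumen.
The two rules disagree: plurality picks Beacon, Borda picks Lumen.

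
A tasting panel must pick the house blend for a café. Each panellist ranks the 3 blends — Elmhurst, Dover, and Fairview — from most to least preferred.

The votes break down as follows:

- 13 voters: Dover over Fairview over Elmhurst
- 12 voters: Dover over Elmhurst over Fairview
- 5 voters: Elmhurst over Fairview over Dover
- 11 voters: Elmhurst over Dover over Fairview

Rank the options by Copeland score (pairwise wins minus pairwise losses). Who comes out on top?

Pairwise results:
  Elmhurst vs Dover: Dover wins 25–16.
  Elmhurst vs Fairview: Elmhurst wins 28–13.
  Dover vs Fairview: Dover wins 36–5.
Copeland scores (wins − losses):
  Elmhurst: 1 − 1 = 0
  Dover: 2 − 0 = 2
  Fairview: 0 − 2 = -2
Dover has the best Copeland score.

Dover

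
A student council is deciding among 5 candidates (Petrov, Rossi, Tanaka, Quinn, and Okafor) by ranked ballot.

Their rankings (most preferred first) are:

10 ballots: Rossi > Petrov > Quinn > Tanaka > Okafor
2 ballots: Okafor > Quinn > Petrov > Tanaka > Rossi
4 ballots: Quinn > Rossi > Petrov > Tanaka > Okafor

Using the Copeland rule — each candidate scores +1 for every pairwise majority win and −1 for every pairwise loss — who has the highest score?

Rossi

Pairwise results:
  Petrov vs Rossi: Rossi wins 14–2.
  Petrov vs Tanaka: Petrov wins 16–0.
  Petrov vs Quinn: Petrov wins 10–6.
  Petrov vs Okafor: Petrov wins 14–2.
  Rossi vs Tanaka: Rossi wins 14–2.
  Rossi vs Quinn: Rossi wins 10–6.
  Rossi vs Okafor: Rossi wins 14–2.
  Tanaka vs Quinn: Quinn wins 16–0.
  Tanaka vs Okafor: Tanaka wins 14–2.
  Quinn vs Okafor: Quinn wins 14–2.
Copeland scores (wins − losses):
  Petrov: 3 − 1 = 2
  Rossi: 4 − 0 = 4
  Tanaka: 1 − 3 = -2
  Quinn: 2 − 2 = 0
  Okafor: 0 − 4 = -4
Rossi has the best Copeland score.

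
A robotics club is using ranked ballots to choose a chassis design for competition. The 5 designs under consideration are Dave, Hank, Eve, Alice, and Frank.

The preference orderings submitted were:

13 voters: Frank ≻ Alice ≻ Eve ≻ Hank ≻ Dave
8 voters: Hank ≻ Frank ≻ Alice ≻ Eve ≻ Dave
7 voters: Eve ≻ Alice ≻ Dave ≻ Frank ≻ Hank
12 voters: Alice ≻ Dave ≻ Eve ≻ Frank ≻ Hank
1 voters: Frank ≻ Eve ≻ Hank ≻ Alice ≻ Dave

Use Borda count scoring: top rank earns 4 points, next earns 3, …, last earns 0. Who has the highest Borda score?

Borda scores:
  Dave: 13·0 + 8·0 + 7·2 + 12·3 + 0 = 50
  Hank: 13·1 + 8·4 + 7·0 + 12·0 + 2 = 47
  Eve: 13·2 + 8·1 + 7·4 + 12·2 + 3 = 89
  Alice: 13·3 + 8·2 + 7·3 + 12·4 + 1 = 125
  Frank: 13·4 + 8·3 + 7·1 + 12·1 + 4 = 99
Alice has the highest total.

Alice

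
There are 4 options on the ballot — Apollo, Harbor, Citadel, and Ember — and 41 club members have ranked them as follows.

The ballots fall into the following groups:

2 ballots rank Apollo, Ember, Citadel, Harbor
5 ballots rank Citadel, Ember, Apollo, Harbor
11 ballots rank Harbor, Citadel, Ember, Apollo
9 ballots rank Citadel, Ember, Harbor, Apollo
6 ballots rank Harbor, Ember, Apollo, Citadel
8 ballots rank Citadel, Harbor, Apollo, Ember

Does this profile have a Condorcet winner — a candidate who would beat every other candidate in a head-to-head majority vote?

Head-to-head results (41 voters total):
Apollo vs Harbor: Harbor wins 34–7.
Apollo vs Citadel: Citadel wins 33–8.
Apollo vs Ember: Ember wins 31–10.
Harbor vs Citadel: Citadel wins 24–17.
Harbor vs Ember: Harbor wins 25–16.
Citadel vs Ember: Citadel wins 33–8.
Citadel beats each rival — Apollo (33–8), Harbor (24–17), Ember (33–8) — so Citadel is the Condorcet winner.

Yes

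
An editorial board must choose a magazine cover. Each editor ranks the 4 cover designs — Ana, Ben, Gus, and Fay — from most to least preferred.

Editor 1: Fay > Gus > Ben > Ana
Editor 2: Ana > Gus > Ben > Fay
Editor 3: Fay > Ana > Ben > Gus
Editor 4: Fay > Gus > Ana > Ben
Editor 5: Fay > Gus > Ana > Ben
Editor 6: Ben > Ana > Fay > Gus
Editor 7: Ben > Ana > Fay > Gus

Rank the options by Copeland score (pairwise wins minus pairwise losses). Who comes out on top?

Fay

Pairwise results:
  Ana vs Ben: Ana wins 4–3.
  Ana vs Gus: Ana wins 4–3.
  Ana vs Fay: Fay wins 4–3.
  Ben vs Gus: Gus wins 4–3.
  Ben vs Fay: Fay wins 4–3.
  Gus vs Fay: Fay wins 6–1.
Copeland scores (wins − losses):
  Ana: 2 − 1 = 1
  Ben: 0 − 3 = -3
  Gus: 1 − 2 = -1
  Fay: 3 − 0 = 3
Fay has the best Copeland score.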